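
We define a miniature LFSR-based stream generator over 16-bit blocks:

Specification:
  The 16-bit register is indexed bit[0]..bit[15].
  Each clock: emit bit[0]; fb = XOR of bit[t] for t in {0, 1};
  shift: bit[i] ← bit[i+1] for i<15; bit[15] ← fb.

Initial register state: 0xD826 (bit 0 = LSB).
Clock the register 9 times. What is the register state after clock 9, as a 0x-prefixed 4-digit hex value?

reg_0 = 0xD826
clock 1: out=0, reg = 0xEC13
clock 2: out=1, reg = 0x7609
clock 3: out=1, reg = 0xBB04
clock 4: out=0, reg = 0x5D82
clock 5: out=0, reg = 0xAEC1
clock 6: out=1, reg = 0xD760
clock 7: out=0, reg = 0x6BB0
clock 8: out=0, reg = 0x35D8
clock 9: out=0, reg = 0x1AEC

0x1AEC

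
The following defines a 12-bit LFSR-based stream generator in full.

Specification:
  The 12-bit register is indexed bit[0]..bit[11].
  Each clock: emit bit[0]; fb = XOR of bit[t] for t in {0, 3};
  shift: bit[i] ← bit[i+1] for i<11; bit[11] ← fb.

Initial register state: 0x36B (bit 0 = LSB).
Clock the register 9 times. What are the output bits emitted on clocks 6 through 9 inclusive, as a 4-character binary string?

reg_0 = 0x36B
clock 1: out=1, reg = 0x1B5
clock 2: out=1, reg = 0x8DA
clock 3: out=0, reg = 0xC6D
clock 4: out=1, reg = 0x636
clock 5: out=0, reg = 0x31B
clock 6: out=1, reg = 0x18D
clock 7: out=1, reg = 0x0C6
clock 8: out=0, reg = 0x063
clock 9: out=1, reg = 0x831

1101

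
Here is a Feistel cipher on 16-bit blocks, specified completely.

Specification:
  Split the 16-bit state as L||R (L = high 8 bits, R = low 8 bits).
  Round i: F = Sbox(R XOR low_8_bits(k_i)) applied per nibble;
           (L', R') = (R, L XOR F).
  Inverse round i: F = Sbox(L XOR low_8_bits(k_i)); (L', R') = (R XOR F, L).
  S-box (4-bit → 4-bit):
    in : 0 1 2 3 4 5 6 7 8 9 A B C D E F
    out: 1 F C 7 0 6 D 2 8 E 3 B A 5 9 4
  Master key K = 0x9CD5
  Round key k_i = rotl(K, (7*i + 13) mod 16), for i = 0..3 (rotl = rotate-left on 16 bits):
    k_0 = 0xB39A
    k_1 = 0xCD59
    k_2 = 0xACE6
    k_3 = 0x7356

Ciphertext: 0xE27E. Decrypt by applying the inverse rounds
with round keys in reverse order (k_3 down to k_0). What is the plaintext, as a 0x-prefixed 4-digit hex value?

0x0DE9

s_0 = ciphertext = 0xE27E
s_1 = InvRound(s_0, k_3) = 0xCEE2
s_2 = InvRound(s_1, k_2) = 0x2ACE
s_3 = InvRound(s_2, k_1) = 0xE92A
s_4 = InvRound(s_3, k_0) = 0x0DE9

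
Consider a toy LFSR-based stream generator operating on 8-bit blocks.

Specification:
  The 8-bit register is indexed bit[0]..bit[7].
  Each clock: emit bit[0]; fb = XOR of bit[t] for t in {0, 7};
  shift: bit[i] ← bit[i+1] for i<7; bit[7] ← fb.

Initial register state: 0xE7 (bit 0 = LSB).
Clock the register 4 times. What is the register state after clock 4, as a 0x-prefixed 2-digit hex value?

reg_0 = 0xE7
clock 1: out=1, reg = 0x73
clock 2: out=1, reg = 0xB9
clock 3: out=1, reg = 0x5C
clock 4: out=0, reg = 0x2E

0x2E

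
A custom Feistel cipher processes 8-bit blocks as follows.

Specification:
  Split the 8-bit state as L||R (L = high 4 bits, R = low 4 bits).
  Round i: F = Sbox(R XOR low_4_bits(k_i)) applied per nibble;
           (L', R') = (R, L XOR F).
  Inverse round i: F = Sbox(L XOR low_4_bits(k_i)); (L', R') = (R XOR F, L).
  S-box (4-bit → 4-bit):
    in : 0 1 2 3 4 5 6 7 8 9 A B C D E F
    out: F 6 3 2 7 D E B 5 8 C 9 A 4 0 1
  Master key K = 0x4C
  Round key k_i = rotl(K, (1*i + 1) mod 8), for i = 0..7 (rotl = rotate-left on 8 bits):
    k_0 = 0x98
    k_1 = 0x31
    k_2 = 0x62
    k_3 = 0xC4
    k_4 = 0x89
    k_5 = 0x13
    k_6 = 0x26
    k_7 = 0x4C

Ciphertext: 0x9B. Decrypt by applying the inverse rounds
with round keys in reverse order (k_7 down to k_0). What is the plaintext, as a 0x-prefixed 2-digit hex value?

0x10

s_0 = ciphertext = 0x9B
s_1 = InvRound(s_0, k_7) = 0x69
s_2 = InvRound(s_1, k_6) = 0x66
s_3 = InvRound(s_2, k_5) = 0xB6
s_4 = InvRound(s_3, k_4) = 0x5B
s_5 = InvRound(s_4, k_3) = 0xD5
s_6 = InvRound(s_5, k_2) = 0x4D
s_7 = InvRound(s_6, k_1) = 0x04
s_8 = InvRound(s_7, k_0) = 0x10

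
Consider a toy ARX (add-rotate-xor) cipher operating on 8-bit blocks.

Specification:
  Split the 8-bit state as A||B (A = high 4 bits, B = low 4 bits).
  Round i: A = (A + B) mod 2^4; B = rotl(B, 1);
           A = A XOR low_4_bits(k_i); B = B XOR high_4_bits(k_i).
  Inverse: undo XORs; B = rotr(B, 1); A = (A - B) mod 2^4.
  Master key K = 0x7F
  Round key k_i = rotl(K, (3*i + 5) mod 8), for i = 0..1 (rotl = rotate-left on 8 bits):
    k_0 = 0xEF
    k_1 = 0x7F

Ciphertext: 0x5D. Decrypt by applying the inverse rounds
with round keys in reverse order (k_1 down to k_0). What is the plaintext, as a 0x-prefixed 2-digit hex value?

0xDD

s_0 = ciphertext = 0x5D
s_1 = InvRound(s_0, k_1) = 0x55
s_2 = InvRound(s_1, k_0) = 0xDD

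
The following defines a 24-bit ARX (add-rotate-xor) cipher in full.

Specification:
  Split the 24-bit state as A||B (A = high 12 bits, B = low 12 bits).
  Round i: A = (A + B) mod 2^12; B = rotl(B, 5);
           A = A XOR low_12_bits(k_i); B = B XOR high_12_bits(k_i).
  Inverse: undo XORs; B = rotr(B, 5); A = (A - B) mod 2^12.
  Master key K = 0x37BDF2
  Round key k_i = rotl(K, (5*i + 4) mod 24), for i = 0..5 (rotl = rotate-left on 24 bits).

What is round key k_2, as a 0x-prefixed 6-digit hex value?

K = 0x37BDF2
k_0 = rotl(K, (5*0+4) mod 24) = rotl(K, 4) = 0x7BDF23
k_1 = rotl(K, (5*1+4) mod 24) = rotl(K, 9) = 0x7BE46F
k_2 = rotl(K, (5*2+4) mod 24) = rotl(K, 14) = 0x7C8DEF

0x7C8DEF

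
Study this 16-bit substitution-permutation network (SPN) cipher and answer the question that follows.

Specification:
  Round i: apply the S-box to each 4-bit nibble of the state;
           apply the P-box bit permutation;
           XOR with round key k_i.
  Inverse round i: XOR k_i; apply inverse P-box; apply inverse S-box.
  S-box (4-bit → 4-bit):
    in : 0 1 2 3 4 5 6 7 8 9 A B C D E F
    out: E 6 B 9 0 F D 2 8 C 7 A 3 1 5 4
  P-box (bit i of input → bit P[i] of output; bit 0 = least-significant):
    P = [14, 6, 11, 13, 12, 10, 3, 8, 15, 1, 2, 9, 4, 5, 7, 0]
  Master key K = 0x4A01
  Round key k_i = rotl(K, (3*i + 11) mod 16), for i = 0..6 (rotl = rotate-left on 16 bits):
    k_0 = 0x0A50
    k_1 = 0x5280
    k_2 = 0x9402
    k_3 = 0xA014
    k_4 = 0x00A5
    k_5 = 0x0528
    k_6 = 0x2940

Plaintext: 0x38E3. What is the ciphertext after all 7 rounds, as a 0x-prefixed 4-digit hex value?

s_0 = plaintext = 0x38E3
s_1 = Round(s_0, k_0) = 0x7849
s_2 = Round(s_1, k_1) = 0x78A0
s_3 = Round(s_2, k_2) = 0xAA6A
s_4 = Round(s_3, k_3) = 0x79EA
s_5 = Round(s_4, k_4) = 0x5AC9
s_6 = Round(s_5, k_5) = 0xB99F
s_7 = Round(s_6, k_6) = 0x226D

0x226D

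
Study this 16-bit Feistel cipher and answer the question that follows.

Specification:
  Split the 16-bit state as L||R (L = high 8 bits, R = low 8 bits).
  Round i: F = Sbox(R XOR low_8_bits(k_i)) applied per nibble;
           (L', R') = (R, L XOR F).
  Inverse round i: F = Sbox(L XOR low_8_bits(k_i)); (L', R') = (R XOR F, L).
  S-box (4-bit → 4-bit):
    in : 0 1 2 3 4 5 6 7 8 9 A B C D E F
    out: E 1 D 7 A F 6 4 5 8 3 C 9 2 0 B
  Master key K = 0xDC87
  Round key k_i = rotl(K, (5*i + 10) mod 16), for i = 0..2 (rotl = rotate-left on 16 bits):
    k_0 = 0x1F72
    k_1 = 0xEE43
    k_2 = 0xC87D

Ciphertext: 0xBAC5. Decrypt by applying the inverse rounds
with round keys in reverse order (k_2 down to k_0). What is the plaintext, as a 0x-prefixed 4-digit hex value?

0x7EA7

s_0 = ciphertext = 0xBAC5
s_1 = InvRound(s_0, k_2) = 0x51BA
s_2 = InvRound(s_1, k_1) = 0xA751
s_3 = InvRound(s_2, k_0) = 0x7EA7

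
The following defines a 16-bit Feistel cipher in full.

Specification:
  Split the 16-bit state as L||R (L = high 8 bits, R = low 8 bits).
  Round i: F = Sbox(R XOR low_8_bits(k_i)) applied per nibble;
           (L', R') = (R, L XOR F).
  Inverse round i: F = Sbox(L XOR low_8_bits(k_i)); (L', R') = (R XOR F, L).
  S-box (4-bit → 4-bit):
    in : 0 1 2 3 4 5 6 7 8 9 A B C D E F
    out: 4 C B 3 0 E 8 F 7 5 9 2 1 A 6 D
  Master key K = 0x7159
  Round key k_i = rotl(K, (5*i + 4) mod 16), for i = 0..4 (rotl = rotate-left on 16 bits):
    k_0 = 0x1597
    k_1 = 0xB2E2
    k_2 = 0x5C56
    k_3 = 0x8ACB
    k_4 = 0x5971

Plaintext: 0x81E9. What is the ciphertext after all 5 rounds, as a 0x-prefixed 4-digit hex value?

0x1390

s_0 = plaintext = 0x81E9
s_1 = Round(s_0, k_0) = 0xE977
s_2 = Round(s_1, k_1) = 0x77B7
s_3 = Round(s_2, k_2) = 0xB71B
s_4 = Round(s_3, k_3) = 0x1B13
s_5 = Round(s_4, k_4) = 0x1390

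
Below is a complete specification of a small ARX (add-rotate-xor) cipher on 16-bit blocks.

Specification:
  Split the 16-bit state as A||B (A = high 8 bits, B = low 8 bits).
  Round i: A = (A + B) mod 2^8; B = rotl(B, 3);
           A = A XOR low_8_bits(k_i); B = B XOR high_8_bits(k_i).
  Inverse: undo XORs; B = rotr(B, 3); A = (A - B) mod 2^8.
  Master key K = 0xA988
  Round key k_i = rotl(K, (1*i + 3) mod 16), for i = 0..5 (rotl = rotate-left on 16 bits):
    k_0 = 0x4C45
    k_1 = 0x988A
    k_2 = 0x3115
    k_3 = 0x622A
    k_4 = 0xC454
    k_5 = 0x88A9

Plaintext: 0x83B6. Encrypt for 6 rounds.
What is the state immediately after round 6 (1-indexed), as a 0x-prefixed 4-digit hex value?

s_0 = plaintext = 0x83B6
s_1 = Round(s_0, k_0) = 0x7CF9
s_2 = Round(s_1, k_1) = 0xFF57
s_3 = Round(s_2, k_2) = 0x438B
s_4 = Round(s_3, k_3) = 0xE43E
s_5 = Round(s_4, k_4) = 0x7635
s_6 = Round(s_5, k_5) = 0x0221

0x0221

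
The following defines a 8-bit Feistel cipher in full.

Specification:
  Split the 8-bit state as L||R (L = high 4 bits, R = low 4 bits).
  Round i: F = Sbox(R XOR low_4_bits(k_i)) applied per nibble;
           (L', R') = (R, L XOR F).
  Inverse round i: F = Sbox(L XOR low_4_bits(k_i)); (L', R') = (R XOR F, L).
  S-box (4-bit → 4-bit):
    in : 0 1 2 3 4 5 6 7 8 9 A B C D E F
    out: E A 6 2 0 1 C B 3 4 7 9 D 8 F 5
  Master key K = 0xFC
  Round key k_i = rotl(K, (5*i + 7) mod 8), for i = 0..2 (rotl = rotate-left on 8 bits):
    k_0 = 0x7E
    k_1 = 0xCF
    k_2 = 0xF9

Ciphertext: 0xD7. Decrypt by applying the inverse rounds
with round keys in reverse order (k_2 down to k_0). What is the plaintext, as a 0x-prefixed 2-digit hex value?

s_0 = ciphertext = 0xD7
s_1 = InvRound(s_0, k_2) = 0x7D
s_2 = InvRound(s_1, k_1) = 0xE7
s_3 = InvRound(s_2, k_0) = 0x9E

0x9E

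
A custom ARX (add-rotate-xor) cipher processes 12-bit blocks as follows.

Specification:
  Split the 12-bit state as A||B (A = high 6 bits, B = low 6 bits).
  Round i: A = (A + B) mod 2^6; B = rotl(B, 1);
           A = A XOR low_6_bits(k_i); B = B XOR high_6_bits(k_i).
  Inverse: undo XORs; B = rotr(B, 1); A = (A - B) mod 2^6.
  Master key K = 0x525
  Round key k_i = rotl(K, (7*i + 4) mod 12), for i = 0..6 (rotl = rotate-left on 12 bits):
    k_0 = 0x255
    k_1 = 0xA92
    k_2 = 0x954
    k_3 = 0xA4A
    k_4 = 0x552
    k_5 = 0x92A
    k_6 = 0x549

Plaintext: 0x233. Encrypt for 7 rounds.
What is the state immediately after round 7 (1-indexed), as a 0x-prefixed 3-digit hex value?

s_0 = plaintext = 0x233
s_1 = Round(s_0, k_0) = 0xBAE
s_2 = Round(s_1, k_1) = 0x3B7
s_3 = Round(s_2, k_2) = 0x44A
s_4 = Round(s_3, k_3) = 0x47D
s_5 = Round(s_4, k_4) = 0x72E
s_6 = Round(s_5, k_5) = 0x839
s_7 = Round(s_6, k_6) = 0x426

0x426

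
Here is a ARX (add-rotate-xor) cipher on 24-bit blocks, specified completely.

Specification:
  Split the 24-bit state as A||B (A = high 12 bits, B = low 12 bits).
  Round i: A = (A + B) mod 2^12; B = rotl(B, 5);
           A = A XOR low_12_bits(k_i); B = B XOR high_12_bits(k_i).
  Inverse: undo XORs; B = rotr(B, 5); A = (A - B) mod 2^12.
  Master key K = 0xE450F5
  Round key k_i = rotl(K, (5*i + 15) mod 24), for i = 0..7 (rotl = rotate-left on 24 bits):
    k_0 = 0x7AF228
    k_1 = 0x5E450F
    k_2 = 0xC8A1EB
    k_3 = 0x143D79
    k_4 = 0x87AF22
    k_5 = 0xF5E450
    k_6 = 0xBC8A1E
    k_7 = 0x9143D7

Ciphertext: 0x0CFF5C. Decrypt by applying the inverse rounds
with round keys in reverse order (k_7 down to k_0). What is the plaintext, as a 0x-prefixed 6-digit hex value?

0xEB2DF9

s_0 = ciphertext = 0x0CFF5C
s_1 = InvRound(s_0, k_7) = 0xEE6432
s_2 = InvRound(s_1, k_6) = 0x779D7F
s_3 = InvRound(s_2, k_5) = 0x298091
s_4 = InvRound(s_3, k_4) = 0x7F35C7
s_5 = InvRound(s_4, k_3) = 0x866224
s_6 = InvRound(s_5, k_2) = 0x218775
s_7 = InvRound(s_6, k_1) = 0xE83894
s_8 = InvRound(s_7, k_0) = 0xEB2DF9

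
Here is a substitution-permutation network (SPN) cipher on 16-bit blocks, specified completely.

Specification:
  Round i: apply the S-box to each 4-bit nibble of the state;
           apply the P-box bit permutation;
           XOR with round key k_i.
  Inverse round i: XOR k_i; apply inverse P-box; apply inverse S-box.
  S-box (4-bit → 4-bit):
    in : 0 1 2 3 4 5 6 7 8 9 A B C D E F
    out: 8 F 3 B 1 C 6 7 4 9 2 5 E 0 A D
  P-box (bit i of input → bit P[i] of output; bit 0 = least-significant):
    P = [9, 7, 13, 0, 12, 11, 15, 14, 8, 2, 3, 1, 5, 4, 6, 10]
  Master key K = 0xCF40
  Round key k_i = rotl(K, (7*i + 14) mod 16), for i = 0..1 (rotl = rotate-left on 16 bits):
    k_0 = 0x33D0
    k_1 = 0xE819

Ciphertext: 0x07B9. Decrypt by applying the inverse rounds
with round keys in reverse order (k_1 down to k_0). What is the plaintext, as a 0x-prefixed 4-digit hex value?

0xE38F

s_0 = ciphertext = 0x07B9
s_1 = InvRound(s_0, k_1) = 0x94C7
s_2 = InvRound(s_1, k_0) = 0xE38F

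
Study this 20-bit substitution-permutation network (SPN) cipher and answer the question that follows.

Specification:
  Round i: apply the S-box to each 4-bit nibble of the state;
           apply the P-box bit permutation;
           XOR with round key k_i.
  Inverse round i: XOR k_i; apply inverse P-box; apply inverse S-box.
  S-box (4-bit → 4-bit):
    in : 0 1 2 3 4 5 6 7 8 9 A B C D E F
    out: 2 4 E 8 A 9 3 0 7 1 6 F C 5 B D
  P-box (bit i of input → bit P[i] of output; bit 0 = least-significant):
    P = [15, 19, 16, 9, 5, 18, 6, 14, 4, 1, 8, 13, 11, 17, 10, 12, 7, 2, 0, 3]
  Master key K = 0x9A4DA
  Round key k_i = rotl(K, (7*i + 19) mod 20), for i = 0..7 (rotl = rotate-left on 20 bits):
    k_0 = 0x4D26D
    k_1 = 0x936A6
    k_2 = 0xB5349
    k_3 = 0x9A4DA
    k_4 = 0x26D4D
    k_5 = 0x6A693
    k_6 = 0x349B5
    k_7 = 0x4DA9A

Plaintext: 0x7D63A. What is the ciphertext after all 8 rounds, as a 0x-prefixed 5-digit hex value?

s_0 = plaintext = 0x7D63A
s_1 = Round(s_0, k_0) = 0xD9E7F
s_2 = Round(s_1, k_1) = 0x89C35
s_3 = Round(s_2, k_2) = 0xBB8CC
s_4 = Round(s_3, k_3) = 0xAFB05
s_5 = Round(s_4, k_4) = 0x6D25A
s_6 = Round(s_5, k_5) = 0xFCB35
s_7 = Round(s_6, k_6) = 0x3BE2E
s_8 = Round(s_7, k_7) = 0xA24C0

0xA24C0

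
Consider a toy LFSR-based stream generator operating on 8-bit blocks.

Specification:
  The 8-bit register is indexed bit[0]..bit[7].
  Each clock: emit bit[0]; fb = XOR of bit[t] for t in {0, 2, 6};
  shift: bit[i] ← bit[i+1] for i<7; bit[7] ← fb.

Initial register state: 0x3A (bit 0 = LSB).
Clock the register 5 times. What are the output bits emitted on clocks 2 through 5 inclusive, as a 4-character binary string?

1011

reg_0 = 0x3A
clock 1: out=0, reg = 0x1D
clock 2: out=1, reg = 0x0E
clock 3: out=0, reg = 0x87
clock 4: out=1, reg = 0x43
clock 5: out=1, reg = 0x21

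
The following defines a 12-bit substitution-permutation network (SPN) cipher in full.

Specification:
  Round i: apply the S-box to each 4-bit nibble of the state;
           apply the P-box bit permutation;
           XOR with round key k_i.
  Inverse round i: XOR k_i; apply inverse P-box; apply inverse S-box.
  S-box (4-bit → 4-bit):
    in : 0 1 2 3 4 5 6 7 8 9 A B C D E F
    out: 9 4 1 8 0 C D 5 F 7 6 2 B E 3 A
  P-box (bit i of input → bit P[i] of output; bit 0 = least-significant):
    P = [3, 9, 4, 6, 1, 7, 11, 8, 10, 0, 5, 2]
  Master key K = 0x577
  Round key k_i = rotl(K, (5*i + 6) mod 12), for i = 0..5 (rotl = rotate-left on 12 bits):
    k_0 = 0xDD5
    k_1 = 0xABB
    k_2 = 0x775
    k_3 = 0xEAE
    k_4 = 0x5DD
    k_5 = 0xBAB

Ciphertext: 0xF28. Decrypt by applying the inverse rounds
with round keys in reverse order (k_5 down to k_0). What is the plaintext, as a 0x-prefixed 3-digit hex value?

0x0CF

s_0 = ciphertext = 0xF28
s_1 = InvRound(s_0, k_5) = 0xEE4
s_2 = InvRound(s_1, k_4) = 0xA59
s_3 = InvRound(s_2, k_3) = 0x8E5
s_4 = InvRound(s_3, k_2) = 0x2DA
s_5 = InvRound(s_4, k_1) = 0xA13
s_6 = InvRound(s_5, k_0) = 0x0CF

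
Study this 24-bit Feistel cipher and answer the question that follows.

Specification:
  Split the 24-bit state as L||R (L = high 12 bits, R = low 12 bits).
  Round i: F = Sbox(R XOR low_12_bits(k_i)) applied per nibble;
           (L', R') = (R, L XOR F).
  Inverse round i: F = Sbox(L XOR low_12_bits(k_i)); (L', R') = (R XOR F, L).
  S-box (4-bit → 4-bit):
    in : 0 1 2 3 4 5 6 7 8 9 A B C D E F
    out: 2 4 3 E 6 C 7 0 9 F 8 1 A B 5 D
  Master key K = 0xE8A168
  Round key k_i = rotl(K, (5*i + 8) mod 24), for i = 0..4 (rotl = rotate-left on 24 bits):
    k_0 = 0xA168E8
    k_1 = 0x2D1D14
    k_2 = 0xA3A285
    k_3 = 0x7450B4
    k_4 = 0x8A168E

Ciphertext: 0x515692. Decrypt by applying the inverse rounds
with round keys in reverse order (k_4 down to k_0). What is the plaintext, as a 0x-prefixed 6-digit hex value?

0xA65EC9

s_0 = ciphertext = 0x515692
s_1 = InvRound(s_0, k_4) = 0x863515
s_2 = InvRound(s_1, k_3) = 0xCA5863
s_3 = InvRound(s_2, k_2) = 0xD51CA5
s_4 = InvRound(s_3, k_1) = 0xEC9D51
s_5 = InvRound(s_4, k_0) = 0xA65EC9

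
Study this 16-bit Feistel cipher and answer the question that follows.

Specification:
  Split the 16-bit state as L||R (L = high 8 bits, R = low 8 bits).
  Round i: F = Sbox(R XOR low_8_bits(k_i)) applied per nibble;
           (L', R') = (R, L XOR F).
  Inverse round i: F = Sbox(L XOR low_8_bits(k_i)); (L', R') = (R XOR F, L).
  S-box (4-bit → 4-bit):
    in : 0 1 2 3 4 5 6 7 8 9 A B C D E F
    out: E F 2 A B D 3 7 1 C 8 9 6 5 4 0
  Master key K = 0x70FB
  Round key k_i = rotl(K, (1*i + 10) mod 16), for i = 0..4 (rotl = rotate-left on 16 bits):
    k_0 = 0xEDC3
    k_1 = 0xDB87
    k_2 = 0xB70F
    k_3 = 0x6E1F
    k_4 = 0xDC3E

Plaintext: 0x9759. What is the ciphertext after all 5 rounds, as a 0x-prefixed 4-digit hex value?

0x8F27

s_0 = plaintext = 0x9759
s_1 = Round(s_0, k_0) = 0x595F
s_2 = Round(s_1, k_1) = 0x5F08
s_3 = Round(s_2, k_2) = 0x08B8
s_4 = Round(s_3, k_3) = 0xB88F
s_5 = Round(s_4, k_4) = 0x8F27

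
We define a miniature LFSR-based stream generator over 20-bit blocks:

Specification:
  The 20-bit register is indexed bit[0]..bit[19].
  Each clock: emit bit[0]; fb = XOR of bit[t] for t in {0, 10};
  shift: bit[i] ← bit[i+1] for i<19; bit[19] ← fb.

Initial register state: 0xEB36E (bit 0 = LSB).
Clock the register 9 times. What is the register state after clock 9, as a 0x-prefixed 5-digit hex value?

0x61759

reg_0 = 0xEB36E
clock 1: out=0, reg = 0x759B7
clock 2: out=1, reg = 0xBACDB
clock 3: out=1, reg = 0x5D66D
clock 4: out=1, reg = 0x2EB36
clock 5: out=0, reg = 0x1759B
clock 6: out=1, reg = 0x0BACD
clock 7: out=1, reg = 0x85D66
clock 8: out=0, reg = 0xC2EB3
clock 9: out=1, reg = 0x61759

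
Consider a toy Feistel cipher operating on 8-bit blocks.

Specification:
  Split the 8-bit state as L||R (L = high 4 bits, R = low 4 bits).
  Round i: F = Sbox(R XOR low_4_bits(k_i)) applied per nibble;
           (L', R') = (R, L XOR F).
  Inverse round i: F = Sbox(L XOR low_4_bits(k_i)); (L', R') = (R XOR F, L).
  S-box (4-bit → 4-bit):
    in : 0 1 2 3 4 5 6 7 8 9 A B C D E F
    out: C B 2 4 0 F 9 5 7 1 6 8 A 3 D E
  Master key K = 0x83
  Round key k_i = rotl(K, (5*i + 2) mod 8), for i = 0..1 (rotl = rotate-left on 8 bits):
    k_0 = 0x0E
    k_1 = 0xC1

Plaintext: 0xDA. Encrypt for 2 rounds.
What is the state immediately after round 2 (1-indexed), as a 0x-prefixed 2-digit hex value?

0xD0

s_0 = plaintext = 0xDA
s_1 = Round(s_0, k_0) = 0xAD
s_2 = Round(s_1, k_1) = 0xD0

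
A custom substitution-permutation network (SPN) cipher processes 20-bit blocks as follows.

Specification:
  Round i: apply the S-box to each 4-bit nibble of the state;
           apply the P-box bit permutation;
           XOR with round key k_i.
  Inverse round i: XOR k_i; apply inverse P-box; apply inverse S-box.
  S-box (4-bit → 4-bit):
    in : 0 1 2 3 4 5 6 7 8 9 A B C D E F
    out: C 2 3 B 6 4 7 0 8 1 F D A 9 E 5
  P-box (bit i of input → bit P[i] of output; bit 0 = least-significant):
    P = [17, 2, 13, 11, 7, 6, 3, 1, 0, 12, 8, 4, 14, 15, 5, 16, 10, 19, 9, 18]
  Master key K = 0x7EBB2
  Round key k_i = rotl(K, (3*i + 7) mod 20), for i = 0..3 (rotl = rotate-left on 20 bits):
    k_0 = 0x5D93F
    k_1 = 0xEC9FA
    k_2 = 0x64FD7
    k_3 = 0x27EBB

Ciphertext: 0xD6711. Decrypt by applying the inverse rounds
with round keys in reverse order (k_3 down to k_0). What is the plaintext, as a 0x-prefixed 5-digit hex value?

s_0 = ciphertext = 0xD6711
s_1 = InvRound(s_0, k_3) = 0xC04BD
s_2 = InvRound(s_1, k_2) = 0x4F5ED
s_3 = InvRound(s_2, k_1) = 0x2738A
s_4 = InvRound(s_3, k_0) = 0x0ED9A

0x0ED9A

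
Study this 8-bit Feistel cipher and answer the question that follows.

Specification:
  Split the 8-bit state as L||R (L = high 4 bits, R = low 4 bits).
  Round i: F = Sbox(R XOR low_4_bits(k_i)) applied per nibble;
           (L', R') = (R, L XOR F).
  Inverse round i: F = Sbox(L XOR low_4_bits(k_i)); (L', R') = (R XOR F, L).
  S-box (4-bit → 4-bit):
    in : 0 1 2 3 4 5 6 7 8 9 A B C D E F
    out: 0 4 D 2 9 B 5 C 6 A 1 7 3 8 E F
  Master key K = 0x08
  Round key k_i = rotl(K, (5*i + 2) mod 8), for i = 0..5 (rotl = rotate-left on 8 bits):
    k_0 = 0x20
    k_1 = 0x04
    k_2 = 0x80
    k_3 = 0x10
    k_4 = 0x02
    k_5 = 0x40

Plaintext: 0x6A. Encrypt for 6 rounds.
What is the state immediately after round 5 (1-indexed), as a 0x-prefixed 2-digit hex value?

0xCF

s_0 = plaintext = 0x6A
s_1 = Round(s_0, k_0) = 0xA7
s_2 = Round(s_1, k_1) = 0x78
s_3 = Round(s_2, k_2) = 0x81
s_4 = Round(s_3, k_3) = 0x1C
s_5 = Round(s_4, k_4) = 0xCF
s_6 = Round(s_5, k_5) = 0xF3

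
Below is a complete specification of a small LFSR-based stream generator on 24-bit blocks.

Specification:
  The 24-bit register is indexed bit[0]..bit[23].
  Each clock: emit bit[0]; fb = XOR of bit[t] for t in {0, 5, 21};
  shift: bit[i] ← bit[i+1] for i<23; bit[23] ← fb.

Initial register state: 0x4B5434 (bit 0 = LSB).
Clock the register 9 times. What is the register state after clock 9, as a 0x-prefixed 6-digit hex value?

0xF7A5AA

reg_0 = 0x4B5434
clock 1: out=0, reg = 0xA5AA1A
clock 2: out=0, reg = 0xD2D50D
clock 3: out=1, reg = 0xE96A86
clock 4: out=0, reg = 0xF4B543
clock 5: out=1, reg = 0x7A5AA1
clock 6: out=1, reg = 0xBD2D50
clock 7: out=0, reg = 0xDE96A8
clock 8: out=0, reg = 0xEF4B54
clock 9: out=0, reg = 0xF7A5AA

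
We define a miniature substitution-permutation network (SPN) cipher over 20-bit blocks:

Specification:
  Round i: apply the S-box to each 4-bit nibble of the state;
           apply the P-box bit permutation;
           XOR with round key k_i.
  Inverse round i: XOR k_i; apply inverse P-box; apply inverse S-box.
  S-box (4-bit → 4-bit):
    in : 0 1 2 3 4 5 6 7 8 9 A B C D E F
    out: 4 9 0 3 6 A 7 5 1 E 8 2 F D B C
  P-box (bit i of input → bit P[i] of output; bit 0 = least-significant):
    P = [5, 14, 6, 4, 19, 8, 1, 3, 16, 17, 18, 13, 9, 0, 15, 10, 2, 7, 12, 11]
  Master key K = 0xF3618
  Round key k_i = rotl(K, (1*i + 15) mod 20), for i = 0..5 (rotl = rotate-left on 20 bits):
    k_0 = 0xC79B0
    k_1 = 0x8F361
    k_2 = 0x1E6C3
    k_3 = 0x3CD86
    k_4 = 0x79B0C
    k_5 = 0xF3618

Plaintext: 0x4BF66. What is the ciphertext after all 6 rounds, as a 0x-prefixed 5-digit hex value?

s_0 = plaintext = 0x4BF66
s_1 = Round(s_0, k_0) = 0x00853
s_2 = Round(s_1, k_1) = 0x92249
s_3 = Round(s_2, k_2) = 0x1BF11
s_4 = Round(s_3, k_3) = 0xFE5BB
s_5 = Round(s_4, k_4) = 0x5E40D
s_6 = Round(s_5, k_5) = 0x938EB

0x938EB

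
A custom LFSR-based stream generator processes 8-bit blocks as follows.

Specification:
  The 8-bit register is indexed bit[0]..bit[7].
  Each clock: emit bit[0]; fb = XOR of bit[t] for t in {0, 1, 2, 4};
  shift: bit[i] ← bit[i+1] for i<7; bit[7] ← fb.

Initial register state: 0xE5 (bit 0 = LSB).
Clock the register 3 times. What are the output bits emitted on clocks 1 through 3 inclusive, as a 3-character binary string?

reg_0 = 0xE5
clock 1: out=1, reg = 0x72
clock 2: out=0, reg = 0x39
clock 3: out=1, reg = 0x1C

101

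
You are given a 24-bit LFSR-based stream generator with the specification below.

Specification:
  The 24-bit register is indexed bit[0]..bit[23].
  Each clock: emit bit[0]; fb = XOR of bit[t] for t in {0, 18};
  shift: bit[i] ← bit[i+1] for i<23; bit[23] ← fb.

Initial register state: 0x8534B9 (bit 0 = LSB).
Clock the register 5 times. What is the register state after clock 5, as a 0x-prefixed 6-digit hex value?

reg_0 = 0x8534B9
clock 1: out=1, reg = 0x429A5C
clock 2: out=0, reg = 0x214D2E
clock 3: out=0, reg = 0x10A697
clock 4: out=1, reg = 0x88534B
clock 5: out=1, reg = 0xC429A5

0xC429A5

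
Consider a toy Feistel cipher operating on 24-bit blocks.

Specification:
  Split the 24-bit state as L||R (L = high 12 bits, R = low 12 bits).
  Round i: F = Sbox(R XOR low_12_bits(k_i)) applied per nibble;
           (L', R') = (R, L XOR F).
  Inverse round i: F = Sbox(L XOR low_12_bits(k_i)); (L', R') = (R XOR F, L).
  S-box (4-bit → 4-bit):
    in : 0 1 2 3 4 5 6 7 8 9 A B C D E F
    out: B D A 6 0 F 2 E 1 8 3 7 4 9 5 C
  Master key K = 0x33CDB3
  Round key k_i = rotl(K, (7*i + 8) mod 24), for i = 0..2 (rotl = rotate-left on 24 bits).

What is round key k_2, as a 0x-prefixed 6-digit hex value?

0xCCF36C

K = 0x33CDB3
k_0 = rotl(K, (7*0+8) mod 24) = rotl(K, 8) = 0xCDB333
k_1 = rotl(K, (7*1+8) mod 24) = rotl(K, 15) = 0xD999E6
k_2 = rotl(K, (7*2+8) mod 24) = rotl(K, 22) = 0xCCF36C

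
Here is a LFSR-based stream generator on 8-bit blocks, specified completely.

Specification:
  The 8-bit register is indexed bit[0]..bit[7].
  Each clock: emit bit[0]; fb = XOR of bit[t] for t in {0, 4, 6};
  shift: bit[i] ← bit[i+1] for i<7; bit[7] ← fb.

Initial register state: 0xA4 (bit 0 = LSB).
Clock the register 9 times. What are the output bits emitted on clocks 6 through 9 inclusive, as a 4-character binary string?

reg_0 = 0xA4
clock 1: out=0, reg = 0x52
clock 2: out=0, reg = 0x29
clock 3: out=1, reg = 0x94
clock 4: out=0, reg = 0xCA
clock 5: out=0, reg = 0xE5
clock 6: out=1, reg = 0x72
clock 7: out=0, reg = 0x39
clock 8: out=1, reg = 0x1C
clock 9: out=0, reg = 0x8E

1010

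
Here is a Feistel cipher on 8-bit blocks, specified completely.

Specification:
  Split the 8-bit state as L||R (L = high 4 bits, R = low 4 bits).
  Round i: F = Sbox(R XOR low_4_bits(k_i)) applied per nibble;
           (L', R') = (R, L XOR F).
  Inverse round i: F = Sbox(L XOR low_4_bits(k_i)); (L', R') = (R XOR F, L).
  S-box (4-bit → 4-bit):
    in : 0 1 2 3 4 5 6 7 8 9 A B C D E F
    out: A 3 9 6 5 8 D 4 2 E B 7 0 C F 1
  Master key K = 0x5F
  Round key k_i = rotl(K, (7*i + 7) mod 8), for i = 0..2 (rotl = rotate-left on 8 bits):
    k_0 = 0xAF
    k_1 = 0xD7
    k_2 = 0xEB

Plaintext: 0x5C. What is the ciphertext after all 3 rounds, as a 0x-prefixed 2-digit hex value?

s_0 = plaintext = 0x5C
s_1 = Round(s_0, k_0) = 0xC3
s_2 = Round(s_1, k_1) = 0x39
s_3 = Round(s_2, k_2) = 0x9A

0x9A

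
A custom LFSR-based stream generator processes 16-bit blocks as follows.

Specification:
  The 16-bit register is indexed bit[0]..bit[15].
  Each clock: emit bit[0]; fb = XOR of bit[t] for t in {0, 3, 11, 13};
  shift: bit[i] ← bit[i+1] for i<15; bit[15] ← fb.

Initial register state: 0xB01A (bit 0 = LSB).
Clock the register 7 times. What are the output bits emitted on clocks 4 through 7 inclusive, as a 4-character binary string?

1100

reg_0 = 0xB01A
clock 1: out=0, reg = 0x580D
clock 2: out=1, reg = 0xAC06
clock 3: out=0, reg = 0x5603
clock 4: out=1, reg = 0xAB01
clock 5: out=1, reg = 0xD580
clock 6: out=0, reg = 0x6AC0
clock 7: out=0, reg = 0x3560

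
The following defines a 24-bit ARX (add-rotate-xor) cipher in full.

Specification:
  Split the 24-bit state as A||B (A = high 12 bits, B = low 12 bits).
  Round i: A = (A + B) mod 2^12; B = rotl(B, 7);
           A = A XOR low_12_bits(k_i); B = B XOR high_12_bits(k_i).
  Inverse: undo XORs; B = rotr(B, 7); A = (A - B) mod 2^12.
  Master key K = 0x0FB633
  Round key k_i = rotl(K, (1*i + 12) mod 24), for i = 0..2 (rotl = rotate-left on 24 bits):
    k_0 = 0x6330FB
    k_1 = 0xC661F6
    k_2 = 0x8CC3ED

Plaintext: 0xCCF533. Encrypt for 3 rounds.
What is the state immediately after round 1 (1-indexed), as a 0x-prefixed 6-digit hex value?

s_0 = plaintext = 0xCCF533
s_1 = Round(s_0, k_0) = 0x2F9F9A
s_2 = Round(s_1, k_1) = 0x36511A
s_3 = Round(s_2, k_2) = 0x7925C4

0x2F9F9A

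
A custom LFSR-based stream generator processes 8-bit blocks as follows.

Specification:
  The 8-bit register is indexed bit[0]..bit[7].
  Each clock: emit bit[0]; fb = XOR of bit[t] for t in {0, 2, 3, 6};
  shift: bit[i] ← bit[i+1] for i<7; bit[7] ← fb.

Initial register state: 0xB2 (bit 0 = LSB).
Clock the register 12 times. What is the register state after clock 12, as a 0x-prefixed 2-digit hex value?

reg_0 = 0xB2
clock 1: out=0, reg = 0x59
clock 2: out=1, reg = 0xAC
clock 3: out=0, reg = 0x56
clock 4: out=0, reg = 0x2B
clock 5: out=1, reg = 0x15
clock 6: out=1, reg = 0x0A
clock 7: out=0, reg = 0x85
clock 8: out=1, reg = 0x42
clock 9: out=0, reg = 0xA1
clock 10: out=1, reg = 0xD0
clock 11: out=0, reg = 0xE8
clock 12: out=0, reg = 0x74

0x74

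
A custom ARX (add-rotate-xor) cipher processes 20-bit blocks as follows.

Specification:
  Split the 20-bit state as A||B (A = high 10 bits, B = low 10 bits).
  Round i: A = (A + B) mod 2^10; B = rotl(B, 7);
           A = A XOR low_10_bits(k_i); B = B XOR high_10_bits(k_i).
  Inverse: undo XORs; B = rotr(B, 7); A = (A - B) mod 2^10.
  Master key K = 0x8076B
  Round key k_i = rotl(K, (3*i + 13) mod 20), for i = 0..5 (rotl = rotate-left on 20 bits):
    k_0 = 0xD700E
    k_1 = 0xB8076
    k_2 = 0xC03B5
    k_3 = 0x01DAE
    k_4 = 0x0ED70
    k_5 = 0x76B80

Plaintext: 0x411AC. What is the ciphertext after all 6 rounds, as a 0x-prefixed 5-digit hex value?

s_0 = plaintext = 0x411AC
s_1 = Round(s_0, k_0) = 0xAF969
s_2 = Round(s_1, k_1) = 0x1464D
s_3 = Round(s_2, k_2) = 0x4ADC9
s_4 = Round(s_3, k_3) = 0xD68BE
s_5 = Round(s_4, k_4) = 0x5A32C
s_6 = Round(s_5, k_5) = 0xC53BF

0xC53BF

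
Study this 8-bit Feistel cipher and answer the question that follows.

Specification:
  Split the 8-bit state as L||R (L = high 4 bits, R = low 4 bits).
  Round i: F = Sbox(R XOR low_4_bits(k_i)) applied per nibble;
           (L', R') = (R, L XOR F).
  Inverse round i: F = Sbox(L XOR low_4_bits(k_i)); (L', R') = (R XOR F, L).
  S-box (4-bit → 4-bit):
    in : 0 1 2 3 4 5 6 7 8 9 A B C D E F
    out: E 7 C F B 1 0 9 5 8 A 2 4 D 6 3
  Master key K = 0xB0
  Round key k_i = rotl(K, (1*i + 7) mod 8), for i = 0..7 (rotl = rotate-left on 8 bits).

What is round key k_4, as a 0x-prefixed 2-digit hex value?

0x85

K = 0xB0
k_0 = rotl(K, (1*0+7) mod 8) = rotl(K, 7) = 0x58
k_1 = rotl(K, (1*1+7) mod 8) = rotl(K, 0) = 0xB0
k_2 = rotl(K, (1*2+7) mod 8) = rotl(K, 1) = 0x61
k_3 = rotl(K, (1*3+7) mod 8) = rotl(K, 2) = 0xC2
k_4 = rotl(K, (1*4+7) mod 8) = rotl(K, 3) = 0x85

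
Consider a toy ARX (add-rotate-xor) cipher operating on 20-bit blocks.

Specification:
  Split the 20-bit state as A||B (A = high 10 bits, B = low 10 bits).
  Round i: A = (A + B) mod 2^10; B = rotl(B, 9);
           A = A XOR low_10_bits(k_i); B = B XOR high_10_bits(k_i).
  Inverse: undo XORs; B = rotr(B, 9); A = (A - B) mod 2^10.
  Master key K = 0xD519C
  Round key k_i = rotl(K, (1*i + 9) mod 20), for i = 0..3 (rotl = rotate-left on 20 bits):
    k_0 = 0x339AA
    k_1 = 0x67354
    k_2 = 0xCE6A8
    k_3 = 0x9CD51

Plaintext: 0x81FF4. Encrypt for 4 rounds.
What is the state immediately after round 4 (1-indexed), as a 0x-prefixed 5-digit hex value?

0x1A3AE

s_0 = plaintext = 0x81FF4
s_1 = Round(s_0, k_0) = 0x14534
s_2 = Round(s_1, k_1) = 0xB4506
s_3 = Round(s_2, k_2) = 0x5FFBA
s_4 = Round(s_3, k_3) = 0x1A3AE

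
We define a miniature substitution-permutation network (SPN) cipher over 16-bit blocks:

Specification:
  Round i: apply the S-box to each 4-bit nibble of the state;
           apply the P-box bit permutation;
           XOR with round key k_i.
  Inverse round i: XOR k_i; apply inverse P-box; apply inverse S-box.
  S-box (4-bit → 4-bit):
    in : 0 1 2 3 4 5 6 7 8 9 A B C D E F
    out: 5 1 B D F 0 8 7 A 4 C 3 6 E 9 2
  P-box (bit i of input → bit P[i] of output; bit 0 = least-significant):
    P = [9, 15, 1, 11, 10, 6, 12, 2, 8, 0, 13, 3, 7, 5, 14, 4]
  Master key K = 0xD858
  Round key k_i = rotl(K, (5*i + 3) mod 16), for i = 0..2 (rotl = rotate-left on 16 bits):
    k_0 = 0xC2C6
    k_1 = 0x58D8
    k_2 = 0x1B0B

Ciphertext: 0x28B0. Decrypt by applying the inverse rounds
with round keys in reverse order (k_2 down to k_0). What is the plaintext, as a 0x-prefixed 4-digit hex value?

s_0 = ciphertext = 0x28B0
s_1 = InvRound(s_0, k_2) = 0x2490
s_2 = InvRound(s_1, k_1) = 0x9A76
s_3 = InvRound(s_2, k_0) = 0x4596

0x4596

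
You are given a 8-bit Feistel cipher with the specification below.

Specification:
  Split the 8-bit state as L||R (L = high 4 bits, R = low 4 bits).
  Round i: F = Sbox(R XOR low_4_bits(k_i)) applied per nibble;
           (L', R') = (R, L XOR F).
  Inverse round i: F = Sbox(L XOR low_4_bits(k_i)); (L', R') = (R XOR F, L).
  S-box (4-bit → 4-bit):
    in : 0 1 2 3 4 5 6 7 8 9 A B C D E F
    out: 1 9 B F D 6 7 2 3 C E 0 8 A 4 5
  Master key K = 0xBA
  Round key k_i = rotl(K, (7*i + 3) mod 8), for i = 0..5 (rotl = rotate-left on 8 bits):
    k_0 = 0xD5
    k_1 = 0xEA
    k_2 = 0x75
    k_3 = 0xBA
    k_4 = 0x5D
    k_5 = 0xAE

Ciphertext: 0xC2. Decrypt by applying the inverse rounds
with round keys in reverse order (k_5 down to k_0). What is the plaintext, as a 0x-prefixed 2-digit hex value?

0x66

s_0 = ciphertext = 0xC2
s_1 = InvRound(s_0, k_5) = 0x9C
s_2 = InvRound(s_1, k_4) = 0x19
s_3 = InvRound(s_2, k_3) = 0x91
s_4 = InvRound(s_3, k_2) = 0x99
s_5 = InvRound(s_4, k_1) = 0x69
s_6 = InvRound(s_5, k_0) = 0x66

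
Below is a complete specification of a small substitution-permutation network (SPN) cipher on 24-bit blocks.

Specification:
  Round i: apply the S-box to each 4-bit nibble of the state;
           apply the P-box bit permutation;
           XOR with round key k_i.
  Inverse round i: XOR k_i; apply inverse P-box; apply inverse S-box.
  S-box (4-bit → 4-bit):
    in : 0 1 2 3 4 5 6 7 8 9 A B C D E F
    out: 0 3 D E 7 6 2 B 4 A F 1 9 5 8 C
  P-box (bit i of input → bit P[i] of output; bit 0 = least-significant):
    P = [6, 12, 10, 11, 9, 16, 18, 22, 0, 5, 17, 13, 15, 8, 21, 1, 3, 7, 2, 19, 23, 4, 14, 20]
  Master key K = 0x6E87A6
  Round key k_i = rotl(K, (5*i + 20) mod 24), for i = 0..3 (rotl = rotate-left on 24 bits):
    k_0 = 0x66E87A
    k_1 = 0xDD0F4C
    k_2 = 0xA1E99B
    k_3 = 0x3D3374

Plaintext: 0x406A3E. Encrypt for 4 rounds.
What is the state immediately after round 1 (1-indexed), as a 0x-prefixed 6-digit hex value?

s_0 = plaintext = 0x406A3E
s_1 = Round(s_0, k_0) = 0xA1814B
s_2 = Round(s_1, k_1) = 0x684DB5
s_3 = Round(s_2, k_2) = 0x837E8E
s_4 = Round(s_3, k_3) = 0x31DAF2

0xA1814B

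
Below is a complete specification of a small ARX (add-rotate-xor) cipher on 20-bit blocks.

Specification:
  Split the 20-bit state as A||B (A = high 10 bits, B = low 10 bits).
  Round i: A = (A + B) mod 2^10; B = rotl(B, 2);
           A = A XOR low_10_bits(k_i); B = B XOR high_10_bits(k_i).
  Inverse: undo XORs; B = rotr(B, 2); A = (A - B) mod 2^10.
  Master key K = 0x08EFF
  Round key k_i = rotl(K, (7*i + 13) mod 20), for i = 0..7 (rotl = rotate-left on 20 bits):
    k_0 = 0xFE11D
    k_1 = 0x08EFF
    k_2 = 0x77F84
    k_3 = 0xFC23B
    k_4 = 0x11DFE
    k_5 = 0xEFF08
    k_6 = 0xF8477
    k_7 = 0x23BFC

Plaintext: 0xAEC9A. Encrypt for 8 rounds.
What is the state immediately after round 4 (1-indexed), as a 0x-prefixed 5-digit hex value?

0x966A4

s_0 = plaintext = 0xAEC9A
s_1 = Round(s_0, k_0) = 0x92190
s_2 = Round(s_1, k_1) = 0x49E62
s_3 = Round(s_2, k_2) = 0x03455
s_4 = Round(s_3, k_3) = 0x966A4
s_5 = Round(s_4, k_4) = 0x40ED5
s_6 = Round(s_5, k_5) = 0x340E9
s_7 = Round(s_6, k_6) = 0x73845
s_8 = Round(s_7, k_7) = 0x7BD9A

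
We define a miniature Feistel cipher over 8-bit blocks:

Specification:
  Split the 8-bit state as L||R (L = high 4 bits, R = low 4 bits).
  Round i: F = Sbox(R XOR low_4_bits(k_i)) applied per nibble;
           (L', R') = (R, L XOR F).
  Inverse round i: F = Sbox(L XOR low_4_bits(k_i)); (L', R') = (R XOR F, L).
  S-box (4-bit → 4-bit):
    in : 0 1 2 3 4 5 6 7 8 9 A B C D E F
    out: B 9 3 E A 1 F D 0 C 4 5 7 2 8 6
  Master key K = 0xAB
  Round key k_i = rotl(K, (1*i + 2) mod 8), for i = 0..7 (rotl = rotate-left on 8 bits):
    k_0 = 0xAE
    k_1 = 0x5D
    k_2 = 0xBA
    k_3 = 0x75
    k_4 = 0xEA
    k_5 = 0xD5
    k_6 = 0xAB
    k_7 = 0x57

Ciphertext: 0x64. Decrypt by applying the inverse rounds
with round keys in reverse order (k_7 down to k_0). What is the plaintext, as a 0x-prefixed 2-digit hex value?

s_0 = ciphertext = 0x64
s_1 = InvRound(s_0, k_7) = 0xD6
s_2 = InvRound(s_1, k_6) = 0x9D
s_3 = InvRound(s_2, k_5) = 0xA9
s_4 = InvRound(s_3, k_4) = 0x2A
s_5 = InvRound(s_4, k_3) = 0x72
s_6 = InvRound(s_5, k_2) = 0x07
s_7 = InvRound(s_6, k_1) = 0x50
s_8 = InvRound(s_7, k_0) = 0x55

0x55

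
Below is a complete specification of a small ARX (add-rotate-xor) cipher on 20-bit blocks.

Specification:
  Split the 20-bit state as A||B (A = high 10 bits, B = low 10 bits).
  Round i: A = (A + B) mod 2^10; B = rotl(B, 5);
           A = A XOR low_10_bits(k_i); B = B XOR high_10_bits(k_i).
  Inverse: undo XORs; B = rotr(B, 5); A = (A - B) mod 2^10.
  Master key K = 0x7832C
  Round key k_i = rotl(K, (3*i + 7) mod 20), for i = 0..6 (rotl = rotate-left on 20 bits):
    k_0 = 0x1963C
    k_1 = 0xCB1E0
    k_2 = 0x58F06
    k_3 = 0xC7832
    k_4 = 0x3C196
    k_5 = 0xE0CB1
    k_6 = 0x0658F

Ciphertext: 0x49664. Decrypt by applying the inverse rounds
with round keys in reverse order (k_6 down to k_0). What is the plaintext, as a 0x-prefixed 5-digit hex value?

0x496CD

s_0 = ciphertext = 0x49664
s_1 = InvRound(s_0, k_6) = 0x3DFB3
s_2 = InvRound(s_1, k_5) = 0x91601
s_3 = InvRound(s_2, k_4) = 0x67237
s_4 = InvRound(s_3, k_3) = 0x21529
s_5 = InvRound(s_4, k_2) = 0x90542
s_6 = InvRound(s_5, k_1) = 0x739D3
s_7 = InvRound(s_6, k_0) = 0x496CD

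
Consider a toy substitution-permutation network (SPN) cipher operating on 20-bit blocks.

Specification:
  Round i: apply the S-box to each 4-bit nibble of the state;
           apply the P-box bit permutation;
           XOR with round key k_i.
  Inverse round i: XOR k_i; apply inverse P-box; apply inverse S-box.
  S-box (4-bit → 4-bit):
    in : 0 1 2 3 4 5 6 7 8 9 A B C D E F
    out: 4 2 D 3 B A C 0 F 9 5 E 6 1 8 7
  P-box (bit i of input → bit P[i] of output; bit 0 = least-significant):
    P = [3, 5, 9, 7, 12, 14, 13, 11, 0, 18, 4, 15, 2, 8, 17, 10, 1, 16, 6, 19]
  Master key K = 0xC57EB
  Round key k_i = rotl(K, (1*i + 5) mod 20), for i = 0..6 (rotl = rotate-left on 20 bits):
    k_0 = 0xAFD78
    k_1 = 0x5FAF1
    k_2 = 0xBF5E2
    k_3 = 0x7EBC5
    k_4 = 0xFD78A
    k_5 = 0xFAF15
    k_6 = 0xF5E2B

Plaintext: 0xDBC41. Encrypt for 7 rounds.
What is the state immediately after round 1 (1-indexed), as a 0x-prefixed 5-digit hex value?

0xCA04A

s_0 = plaintext = 0xDBC41
s_1 = Round(s_0, k_0) = 0xCA04A
s_2 = Round(s_1, k_1) = 0x6A0AD
s_3 = Round(s_2, k_2) = 0x1C5BE
s_4 = Round(s_3, k_3) = 0x00245
s_5 = Round(s_4, k_4) = 0xD0F7B
s_6 = Round(s_5, k_5) = 0x9ADA6
s_7 = Round(s_6, k_6) = 0x56CAC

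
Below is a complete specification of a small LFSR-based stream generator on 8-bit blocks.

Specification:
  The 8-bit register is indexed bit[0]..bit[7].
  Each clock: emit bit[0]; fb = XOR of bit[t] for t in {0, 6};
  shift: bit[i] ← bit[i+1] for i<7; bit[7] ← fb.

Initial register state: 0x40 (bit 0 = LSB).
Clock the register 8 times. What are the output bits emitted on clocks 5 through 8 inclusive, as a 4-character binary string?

0010

reg_0 = 0x40
clock 1: out=0, reg = 0xA0
clock 2: out=0, reg = 0x50
clock 3: out=0, reg = 0xA8
clock 4: out=0, reg = 0x54
clock 5: out=0, reg = 0xAA
clock 6: out=0, reg = 0x55
clock 7: out=1, reg = 0x2A
clock 8: out=0, reg = 0x15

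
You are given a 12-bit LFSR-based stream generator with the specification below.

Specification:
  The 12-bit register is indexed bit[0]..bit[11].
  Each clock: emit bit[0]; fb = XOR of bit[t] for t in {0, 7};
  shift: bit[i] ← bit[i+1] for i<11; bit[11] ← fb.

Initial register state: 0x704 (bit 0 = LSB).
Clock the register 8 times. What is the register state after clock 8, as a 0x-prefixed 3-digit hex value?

reg_0 = 0x704
clock 1: out=0, reg = 0x382
clock 2: out=0, reg = 0x9C1
clock 3: out=1, reg = 0x4E0
clock 4: out=0, reg = 0xA70
clock 5: out=0, reg = 0x538
clock 6: out=0, reg = 0x29C
clock 7: out=0, reg = 0x94E
clock 8: out=0, reg = 0x4A7

0x4A7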